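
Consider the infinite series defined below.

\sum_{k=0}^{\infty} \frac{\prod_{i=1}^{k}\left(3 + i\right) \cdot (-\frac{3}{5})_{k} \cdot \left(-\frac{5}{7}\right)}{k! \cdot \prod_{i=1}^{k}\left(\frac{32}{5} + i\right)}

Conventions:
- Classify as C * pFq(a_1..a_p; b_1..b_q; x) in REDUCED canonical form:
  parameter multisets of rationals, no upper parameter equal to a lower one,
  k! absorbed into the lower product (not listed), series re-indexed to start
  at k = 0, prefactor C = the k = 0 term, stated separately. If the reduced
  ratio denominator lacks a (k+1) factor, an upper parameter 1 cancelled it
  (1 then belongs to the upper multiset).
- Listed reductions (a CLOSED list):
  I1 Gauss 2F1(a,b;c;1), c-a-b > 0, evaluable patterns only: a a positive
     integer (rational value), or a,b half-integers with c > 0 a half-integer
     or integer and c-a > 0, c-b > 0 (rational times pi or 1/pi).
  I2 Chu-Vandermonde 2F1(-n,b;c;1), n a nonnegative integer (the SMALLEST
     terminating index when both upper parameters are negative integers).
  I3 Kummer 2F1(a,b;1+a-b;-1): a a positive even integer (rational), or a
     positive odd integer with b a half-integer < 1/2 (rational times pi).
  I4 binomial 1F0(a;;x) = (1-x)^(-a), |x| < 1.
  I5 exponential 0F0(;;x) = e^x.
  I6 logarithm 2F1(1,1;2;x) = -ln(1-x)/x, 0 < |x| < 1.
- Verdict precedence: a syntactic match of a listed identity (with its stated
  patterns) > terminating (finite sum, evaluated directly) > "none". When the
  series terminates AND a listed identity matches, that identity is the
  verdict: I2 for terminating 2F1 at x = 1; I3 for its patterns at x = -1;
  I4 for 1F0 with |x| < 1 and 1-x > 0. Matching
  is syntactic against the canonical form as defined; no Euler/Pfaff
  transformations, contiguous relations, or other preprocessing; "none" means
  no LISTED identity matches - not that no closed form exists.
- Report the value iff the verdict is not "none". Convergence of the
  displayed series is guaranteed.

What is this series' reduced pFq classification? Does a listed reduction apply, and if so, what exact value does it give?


With C = -\frac{5}{7}: the canonical form is 2F1(-\frac{3}{5}, 4; \frac{37}{5}; 1). Verdict: this is Gauss's theorem (I1) (x = 1: the Gamma ratio telescopes since c-a-b = 4 > 0 and a = 4 in Z>0). Sum: -\frac{13464}{30625}.

The tell: with t_0 = -\frac{5}{7}, the running product (C = -5/7, x = 1) telescopes to a rising factorial.
Step ratio: r(k) = 1 * (k-\frac{3}{5}) (k+4) / [(k+\frac{37}{5}) (k+1)] - rational; roots negated = parameters, x = 1, C = -\frac{5}{7}.


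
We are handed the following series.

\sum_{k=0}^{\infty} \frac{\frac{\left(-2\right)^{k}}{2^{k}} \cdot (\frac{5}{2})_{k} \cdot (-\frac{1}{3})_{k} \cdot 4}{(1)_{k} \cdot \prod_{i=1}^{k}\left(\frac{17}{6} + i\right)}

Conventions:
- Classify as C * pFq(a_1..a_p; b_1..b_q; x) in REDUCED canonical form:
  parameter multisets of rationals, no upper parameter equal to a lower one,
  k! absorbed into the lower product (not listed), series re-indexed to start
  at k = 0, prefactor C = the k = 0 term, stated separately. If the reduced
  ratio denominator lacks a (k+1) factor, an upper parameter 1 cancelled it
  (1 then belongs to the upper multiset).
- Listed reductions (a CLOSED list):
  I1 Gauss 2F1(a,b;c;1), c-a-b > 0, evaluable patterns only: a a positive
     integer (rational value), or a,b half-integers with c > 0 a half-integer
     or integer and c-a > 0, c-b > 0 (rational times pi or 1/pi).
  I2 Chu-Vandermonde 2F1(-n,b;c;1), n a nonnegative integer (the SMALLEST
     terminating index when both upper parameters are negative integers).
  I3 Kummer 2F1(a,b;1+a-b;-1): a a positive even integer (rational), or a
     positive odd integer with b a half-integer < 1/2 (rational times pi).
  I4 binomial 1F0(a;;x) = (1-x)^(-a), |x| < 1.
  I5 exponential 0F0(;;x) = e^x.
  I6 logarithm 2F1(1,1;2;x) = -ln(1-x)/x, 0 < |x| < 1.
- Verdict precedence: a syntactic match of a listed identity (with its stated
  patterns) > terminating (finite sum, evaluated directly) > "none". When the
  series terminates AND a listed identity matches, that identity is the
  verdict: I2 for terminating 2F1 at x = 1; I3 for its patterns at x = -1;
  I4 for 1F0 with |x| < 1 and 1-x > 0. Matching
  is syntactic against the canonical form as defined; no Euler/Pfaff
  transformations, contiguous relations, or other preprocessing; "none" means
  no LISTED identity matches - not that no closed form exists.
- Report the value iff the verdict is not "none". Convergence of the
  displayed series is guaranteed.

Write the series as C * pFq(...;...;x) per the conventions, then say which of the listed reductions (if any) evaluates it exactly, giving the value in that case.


This is 4 * 2F1(-\frac{1}{3}, \frac{5}{2}; \frac{23}{6}; -1) in reduced canonical form. Verdict: none (x = -1): each listed identity misses the multisets {-\frac{1}{3}, \frac{5}{2}} ; {\frac{23}{6}}.

Key observation: t_0 = 4 here, and the two k-th powers (prefactor 4) combine into one argument.
Term ratio: r(k) = -1 * (k-\frac{1}{3}) (k+\frac{5}{2}) / [(k+\frac{23}{6}) (k+1)] - rational in k, leading ratio -1; with t_0 = 4, classification follows.


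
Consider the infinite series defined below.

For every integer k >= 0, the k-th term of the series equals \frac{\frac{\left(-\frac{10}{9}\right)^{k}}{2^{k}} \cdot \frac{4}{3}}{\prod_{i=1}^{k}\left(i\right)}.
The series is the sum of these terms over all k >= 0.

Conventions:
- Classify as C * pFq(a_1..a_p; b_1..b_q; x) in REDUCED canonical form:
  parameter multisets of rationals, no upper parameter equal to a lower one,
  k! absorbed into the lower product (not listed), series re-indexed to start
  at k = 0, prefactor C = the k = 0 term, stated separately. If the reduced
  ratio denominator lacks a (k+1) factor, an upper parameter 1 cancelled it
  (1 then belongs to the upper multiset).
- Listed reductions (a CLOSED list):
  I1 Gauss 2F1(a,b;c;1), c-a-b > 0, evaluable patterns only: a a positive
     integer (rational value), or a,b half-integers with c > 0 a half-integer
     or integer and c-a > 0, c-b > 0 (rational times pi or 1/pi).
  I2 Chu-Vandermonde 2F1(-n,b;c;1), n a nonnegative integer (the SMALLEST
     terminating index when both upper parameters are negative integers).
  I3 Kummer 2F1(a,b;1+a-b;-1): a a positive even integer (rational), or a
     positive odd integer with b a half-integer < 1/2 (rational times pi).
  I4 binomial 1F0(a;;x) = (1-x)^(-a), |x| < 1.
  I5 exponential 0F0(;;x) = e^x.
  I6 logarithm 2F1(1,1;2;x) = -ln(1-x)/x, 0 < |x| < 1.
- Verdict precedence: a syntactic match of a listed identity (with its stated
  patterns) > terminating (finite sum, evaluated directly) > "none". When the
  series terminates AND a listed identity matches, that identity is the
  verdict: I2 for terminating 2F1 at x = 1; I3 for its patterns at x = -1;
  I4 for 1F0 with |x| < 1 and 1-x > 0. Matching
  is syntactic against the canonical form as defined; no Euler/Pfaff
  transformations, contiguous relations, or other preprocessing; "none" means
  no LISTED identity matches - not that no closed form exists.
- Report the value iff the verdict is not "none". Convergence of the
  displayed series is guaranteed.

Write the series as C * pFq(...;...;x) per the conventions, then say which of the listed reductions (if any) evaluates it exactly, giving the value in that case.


This is \frac{4}{3} * 0F0(-; -; -\frac{5}{9}) in reduced canonical form. Verdict: exponential (I5) fires (the 0F0 exponential series at x = -\frac{5}{9}). Its exact value is \frac{4}{3} \cdot e^{-\frac{5}{9}}.

First insight: x = -\frac{5}{9} and the two k-th powers (prefactor 4/3) combine into one argument.
Step ratio: r(k) = -\frac{5}{9} * 1 / [(k+1)] - rational in k, leading ratio -\frac{5}{9}; with t_0 = \frac{4}{3}, classification follows.


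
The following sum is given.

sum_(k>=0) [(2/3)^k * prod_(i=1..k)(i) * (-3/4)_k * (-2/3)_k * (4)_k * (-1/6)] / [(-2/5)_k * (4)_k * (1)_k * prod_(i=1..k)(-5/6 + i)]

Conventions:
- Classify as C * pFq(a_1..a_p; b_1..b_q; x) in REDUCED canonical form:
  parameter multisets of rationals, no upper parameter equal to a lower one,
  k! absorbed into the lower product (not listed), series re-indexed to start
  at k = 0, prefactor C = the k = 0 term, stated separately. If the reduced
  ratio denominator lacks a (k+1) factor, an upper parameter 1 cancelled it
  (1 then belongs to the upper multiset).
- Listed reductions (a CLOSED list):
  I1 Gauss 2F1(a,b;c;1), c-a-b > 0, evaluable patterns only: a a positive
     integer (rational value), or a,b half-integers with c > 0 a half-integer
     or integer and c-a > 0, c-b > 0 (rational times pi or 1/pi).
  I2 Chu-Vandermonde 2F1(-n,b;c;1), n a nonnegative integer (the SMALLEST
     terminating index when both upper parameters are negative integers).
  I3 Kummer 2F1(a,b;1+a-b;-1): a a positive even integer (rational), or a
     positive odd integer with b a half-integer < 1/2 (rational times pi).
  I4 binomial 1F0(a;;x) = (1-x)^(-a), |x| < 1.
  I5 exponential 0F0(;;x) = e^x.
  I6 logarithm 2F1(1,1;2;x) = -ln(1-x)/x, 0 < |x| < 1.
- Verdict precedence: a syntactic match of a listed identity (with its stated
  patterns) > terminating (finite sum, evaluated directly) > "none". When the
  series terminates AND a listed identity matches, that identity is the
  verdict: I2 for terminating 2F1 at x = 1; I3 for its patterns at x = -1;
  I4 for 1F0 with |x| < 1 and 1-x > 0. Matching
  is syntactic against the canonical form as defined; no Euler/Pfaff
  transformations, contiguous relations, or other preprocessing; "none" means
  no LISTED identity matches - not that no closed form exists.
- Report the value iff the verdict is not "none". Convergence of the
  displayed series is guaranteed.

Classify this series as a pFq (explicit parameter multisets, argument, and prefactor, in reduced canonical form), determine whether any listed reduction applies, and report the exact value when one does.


The tell: t_0 = -1/6 here, and the parameter 4 appears in both the upper and lower lists and cancels.
Adjacent-term ratio: r(k) = (2/3) * (k-3/4) (k-2/3) (k+1) / [(k-2/5) (k+1/6) (k+1)] - poly over poly, x = (2/3) from leading terms; C = -1/6 at k = 0.

With C = -1/6: the canonical form is 3F2(-3/4, -2/3, 1; -2/5, 1/6; 2/3). Verdict: none. Every listed pattern misses the 3F2 form at 2/3, upper {-3/4, -2/3, 1}.


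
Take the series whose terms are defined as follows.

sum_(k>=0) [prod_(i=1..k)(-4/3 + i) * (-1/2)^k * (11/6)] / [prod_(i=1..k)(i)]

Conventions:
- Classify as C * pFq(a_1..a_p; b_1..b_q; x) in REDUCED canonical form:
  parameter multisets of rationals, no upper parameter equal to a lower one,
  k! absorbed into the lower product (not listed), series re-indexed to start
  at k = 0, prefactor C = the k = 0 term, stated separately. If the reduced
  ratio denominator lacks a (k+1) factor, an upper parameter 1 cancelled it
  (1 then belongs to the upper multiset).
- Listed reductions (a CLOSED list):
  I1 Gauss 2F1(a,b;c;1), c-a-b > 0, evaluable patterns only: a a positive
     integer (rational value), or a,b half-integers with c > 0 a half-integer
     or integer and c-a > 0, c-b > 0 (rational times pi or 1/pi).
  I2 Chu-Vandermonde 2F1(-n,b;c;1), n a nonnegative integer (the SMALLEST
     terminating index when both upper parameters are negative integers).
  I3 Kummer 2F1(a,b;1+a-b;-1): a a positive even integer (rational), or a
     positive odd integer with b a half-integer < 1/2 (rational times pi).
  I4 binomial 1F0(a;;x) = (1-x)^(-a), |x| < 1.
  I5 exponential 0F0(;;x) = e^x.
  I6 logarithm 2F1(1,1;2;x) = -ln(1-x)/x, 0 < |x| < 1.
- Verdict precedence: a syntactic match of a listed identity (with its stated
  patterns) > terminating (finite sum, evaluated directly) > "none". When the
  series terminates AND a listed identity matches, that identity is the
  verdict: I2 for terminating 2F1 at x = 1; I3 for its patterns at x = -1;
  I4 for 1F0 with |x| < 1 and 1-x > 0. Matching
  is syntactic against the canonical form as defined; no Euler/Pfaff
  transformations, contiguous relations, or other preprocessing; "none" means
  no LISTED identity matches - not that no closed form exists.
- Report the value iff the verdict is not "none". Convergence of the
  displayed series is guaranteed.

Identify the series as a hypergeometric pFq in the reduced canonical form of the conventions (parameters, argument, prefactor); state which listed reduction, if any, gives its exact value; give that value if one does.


Prefactor 11/6, argument -1/2: 1F0 with upper {-1/3} over lower {-}. Verdict (x = -1/2): the binomial series (I4) applies (the 1F0 binomial series: exponent 1/3, x = -1/2). Exact value: (11/6) * (3/2)^(1/3).

Key step: t_0 = 11/6 here, and the product of the first k integers (C = 11/6) is k!.
Adjacent-term ratio: r(k) = (-1/2) * (k-1/3) / [(k+1)] - rational; roots negated = parameters, x = (-1/2), C = 11/6.


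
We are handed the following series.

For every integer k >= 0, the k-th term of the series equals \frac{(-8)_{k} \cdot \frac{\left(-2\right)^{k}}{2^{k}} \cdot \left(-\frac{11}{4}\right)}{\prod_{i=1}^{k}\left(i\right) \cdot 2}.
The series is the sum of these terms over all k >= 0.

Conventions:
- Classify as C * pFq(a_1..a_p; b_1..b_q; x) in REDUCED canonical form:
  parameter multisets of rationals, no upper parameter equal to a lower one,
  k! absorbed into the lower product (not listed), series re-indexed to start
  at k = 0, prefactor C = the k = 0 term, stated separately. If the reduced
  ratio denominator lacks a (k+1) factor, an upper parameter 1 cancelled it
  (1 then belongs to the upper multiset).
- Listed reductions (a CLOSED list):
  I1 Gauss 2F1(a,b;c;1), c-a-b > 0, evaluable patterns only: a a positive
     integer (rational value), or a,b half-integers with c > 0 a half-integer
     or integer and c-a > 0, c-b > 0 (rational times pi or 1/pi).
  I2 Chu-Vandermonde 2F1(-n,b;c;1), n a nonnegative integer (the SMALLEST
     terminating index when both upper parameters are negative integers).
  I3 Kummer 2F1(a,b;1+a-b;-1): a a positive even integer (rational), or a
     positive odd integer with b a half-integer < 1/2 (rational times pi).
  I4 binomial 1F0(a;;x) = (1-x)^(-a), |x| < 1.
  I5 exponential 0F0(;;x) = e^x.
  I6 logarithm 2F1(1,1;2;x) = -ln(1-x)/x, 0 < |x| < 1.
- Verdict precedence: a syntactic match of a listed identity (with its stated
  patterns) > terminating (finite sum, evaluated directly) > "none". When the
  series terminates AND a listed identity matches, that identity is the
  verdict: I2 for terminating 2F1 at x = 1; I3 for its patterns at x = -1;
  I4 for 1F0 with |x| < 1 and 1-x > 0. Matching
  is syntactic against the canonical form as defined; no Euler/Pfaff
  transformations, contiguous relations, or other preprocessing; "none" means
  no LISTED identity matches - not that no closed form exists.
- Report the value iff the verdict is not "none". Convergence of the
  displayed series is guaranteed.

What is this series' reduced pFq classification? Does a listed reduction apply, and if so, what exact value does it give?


The series (x = -1) is 1F0: upper {-8}, lower {-}, prefactor -\frac{11}{8}. Verdict: terminating. With -8 upstairs the series is a 9-term polynomial sum; evaluated term by term. Exact value: -352.

First insight: with t_0 = -\frac{11}{8}, the constant factors (C = -11/8) combine into one prefactor.
Step ratio: r(k) = -1 * (k-8) / [(k+1)] - rational; roots negated = parameters, x = -1, C = -\frac{11}{8}.


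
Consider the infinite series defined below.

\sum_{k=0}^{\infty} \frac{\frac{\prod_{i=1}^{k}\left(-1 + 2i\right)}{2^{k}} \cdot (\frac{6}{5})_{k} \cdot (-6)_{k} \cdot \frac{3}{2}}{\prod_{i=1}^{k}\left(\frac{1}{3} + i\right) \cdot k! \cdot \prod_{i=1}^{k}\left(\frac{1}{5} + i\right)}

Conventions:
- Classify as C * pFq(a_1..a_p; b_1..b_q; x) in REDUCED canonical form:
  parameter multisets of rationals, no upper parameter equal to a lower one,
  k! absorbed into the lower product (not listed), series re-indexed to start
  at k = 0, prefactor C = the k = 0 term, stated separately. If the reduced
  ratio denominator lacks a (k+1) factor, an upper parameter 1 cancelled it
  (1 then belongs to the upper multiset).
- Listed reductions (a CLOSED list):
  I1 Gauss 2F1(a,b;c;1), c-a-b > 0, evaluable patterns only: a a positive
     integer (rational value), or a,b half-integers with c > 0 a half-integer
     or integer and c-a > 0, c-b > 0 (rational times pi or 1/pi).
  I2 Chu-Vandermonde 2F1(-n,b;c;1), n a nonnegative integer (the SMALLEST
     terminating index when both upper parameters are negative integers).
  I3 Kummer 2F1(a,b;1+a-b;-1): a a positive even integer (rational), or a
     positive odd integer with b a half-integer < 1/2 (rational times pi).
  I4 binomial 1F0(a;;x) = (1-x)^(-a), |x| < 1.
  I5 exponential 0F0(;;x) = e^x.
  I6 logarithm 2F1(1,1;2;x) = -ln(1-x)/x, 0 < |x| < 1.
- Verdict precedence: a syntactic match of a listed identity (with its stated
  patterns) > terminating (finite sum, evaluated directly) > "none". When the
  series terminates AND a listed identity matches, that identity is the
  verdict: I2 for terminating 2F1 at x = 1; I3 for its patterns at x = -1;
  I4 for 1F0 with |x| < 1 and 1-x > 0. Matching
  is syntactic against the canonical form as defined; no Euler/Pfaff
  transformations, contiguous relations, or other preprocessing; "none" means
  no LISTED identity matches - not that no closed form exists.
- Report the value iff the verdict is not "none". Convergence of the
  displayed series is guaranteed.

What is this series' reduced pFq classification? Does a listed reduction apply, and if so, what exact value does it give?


This is \frac{3}{2} * 2F1(-6, \frac{1}{2}; \frac{4}{3}; 1) in reduced canonical form. Verdict: the Chu-Vandermonde identity I2 fires (terminating 2F1 at x = 1 with n = 6, b = 1/2, c = \frac{4}{3}). Hence: \frac{1870935}{4046848}.

Key step: with t_0 = \frac{3}{2}, the parameter 6/5 appears in both the upper and lower lists and cancels.
Consecutive-term ratio: r(k) = 1 * (k-6) (k+\frac{1}{2}) / [(k+\frac{4}{3}) (k+1)] - poly over poly, x = 1 from leading terms; C = \frac{3}{2} at k = 0.


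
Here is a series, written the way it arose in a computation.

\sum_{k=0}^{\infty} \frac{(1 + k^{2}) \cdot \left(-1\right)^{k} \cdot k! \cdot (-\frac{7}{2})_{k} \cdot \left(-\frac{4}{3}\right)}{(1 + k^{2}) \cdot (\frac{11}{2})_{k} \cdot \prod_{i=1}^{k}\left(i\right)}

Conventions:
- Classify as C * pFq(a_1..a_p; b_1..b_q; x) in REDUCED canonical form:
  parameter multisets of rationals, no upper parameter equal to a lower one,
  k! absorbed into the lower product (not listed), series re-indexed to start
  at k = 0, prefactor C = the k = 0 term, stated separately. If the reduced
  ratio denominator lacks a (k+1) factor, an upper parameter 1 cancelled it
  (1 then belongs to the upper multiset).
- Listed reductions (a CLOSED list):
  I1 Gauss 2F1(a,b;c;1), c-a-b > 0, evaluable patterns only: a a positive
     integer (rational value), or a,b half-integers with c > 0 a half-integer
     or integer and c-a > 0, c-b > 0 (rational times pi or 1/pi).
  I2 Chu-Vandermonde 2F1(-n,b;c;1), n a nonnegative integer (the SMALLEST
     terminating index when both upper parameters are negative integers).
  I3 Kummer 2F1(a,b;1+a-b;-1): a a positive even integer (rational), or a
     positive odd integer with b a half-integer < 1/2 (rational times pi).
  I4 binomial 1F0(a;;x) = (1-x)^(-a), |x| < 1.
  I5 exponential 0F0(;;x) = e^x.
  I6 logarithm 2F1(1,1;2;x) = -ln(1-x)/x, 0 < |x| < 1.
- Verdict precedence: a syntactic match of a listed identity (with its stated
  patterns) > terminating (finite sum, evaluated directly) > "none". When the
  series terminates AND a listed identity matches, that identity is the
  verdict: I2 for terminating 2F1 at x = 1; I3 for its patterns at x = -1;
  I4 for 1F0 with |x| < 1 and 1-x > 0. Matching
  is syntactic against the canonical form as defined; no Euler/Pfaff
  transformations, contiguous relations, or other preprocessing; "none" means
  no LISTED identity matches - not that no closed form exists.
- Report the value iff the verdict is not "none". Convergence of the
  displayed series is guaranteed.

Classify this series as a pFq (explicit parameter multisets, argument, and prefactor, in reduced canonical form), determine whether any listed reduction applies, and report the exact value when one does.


First insight: t_0 = -\frac{4}{3} here, and the product of the first k integers (prefactor -4/3) is k!.
Step ratio: r(k) = -1 * (k-\frac{7}{2}) (k+1) / [(k+\frac{11}{2}) (k+1)] - poly over poly, x = -1 from leading terms; C = -\frac{4}{3} at k = 0.

x = -1 here; the reduced form reads 2F1, upper {-\frac{7}{2}, 1}, lower {\frac{11}{2}}, C = -\frac{4}{3}. Verdict: Kummer's theorem (I3) fires (x = -1; c = \frac{11}{2} equals 1+a-b for upper {-\frac{7}{2}, 1}: listed pattern). Hence: \left(-\frac{105}{128}\right) \cdot \pi.


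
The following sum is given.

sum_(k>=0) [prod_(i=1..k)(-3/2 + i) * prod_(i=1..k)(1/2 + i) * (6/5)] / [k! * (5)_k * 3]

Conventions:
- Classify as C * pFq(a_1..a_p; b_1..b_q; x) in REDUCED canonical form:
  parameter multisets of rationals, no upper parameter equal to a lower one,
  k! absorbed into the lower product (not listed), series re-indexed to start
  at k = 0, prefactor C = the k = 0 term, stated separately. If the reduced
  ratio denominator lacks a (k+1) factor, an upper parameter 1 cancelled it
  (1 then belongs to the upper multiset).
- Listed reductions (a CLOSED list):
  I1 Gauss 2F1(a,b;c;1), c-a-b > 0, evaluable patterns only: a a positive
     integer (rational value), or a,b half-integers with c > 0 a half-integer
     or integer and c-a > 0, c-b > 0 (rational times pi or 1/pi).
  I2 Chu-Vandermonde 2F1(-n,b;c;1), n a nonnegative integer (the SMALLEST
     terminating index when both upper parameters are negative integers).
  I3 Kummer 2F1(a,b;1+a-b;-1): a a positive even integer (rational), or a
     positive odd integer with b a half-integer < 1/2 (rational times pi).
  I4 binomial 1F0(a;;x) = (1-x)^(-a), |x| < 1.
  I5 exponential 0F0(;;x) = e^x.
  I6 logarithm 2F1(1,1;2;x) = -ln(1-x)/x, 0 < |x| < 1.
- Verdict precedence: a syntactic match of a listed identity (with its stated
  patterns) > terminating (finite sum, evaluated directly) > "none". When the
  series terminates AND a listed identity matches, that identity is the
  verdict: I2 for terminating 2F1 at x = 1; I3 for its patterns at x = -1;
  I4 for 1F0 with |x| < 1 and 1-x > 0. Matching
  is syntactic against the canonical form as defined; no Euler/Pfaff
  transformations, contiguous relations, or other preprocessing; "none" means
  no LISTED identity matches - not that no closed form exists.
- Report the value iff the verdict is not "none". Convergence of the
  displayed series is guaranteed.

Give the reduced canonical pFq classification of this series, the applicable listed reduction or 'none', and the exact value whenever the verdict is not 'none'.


Structural cue: with t_0 = 2/5, the running product (C = 2/5, x = 1) telescopes to a rising factorial.
Step ratio: r(k) = 1 * (k-1/2) (k+3/2) / [(k+5) (k+1)] - rational; roots negated = parameters, x = 1, C = 2/5.

The series (x = 1) is 2F1: upper {-1/2, 3/2}, lower {5}, prefactor 2/5. Verdict: the half-integer Gauss pattern (I1) matches (x = 1; upper {-1/2, 3/2} half-integers, c = 5 in the evaluable pattern). Exact value: (8192/7875) / pi.


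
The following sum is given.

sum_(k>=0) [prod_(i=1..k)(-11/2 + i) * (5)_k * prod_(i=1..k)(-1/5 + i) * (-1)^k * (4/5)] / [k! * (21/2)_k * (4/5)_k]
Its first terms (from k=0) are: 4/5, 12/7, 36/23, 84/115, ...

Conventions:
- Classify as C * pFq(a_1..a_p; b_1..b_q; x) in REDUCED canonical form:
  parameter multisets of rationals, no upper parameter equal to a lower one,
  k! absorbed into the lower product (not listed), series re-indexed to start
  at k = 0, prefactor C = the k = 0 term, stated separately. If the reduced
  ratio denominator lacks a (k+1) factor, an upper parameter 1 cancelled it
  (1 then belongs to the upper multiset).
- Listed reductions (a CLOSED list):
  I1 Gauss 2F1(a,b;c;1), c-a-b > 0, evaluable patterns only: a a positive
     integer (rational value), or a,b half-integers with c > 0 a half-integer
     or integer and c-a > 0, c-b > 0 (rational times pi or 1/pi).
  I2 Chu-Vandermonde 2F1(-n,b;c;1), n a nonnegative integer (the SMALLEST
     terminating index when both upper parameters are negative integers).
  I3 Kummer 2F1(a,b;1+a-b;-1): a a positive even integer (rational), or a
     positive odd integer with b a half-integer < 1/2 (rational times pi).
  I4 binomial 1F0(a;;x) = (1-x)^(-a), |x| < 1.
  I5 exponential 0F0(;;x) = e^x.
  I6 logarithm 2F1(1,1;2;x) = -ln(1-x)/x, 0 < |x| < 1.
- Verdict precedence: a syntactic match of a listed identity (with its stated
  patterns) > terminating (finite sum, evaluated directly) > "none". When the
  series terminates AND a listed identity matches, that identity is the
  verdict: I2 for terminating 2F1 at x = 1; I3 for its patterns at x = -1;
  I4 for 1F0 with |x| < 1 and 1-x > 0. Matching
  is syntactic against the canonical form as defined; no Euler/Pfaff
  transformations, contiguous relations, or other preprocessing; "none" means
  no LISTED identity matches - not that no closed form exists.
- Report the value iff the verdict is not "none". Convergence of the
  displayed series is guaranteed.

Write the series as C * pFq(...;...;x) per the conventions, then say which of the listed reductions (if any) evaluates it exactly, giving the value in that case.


With C = 4/5: the canonical form is 2F1(-9/2, 5; 21/2; -1). Verdict at x = -1: the Kummer evaluation I3 matches (x = -1; c = 21/2 equals 1+a-b for upper {-9/2, 5}: listed pattern). Its exact value is (415701/262144) * pi.

Key observation: t_0 being 4/5, the parameter 4/5 appears in both the upper and lower lists and cancels.
Consecutive-term ratio: r(k) = (-1) * (k-9/2) (k+5) / [(k+21/2) (k+1)] - rational; roots negated = parameters, x = (-1), C = 4/5.


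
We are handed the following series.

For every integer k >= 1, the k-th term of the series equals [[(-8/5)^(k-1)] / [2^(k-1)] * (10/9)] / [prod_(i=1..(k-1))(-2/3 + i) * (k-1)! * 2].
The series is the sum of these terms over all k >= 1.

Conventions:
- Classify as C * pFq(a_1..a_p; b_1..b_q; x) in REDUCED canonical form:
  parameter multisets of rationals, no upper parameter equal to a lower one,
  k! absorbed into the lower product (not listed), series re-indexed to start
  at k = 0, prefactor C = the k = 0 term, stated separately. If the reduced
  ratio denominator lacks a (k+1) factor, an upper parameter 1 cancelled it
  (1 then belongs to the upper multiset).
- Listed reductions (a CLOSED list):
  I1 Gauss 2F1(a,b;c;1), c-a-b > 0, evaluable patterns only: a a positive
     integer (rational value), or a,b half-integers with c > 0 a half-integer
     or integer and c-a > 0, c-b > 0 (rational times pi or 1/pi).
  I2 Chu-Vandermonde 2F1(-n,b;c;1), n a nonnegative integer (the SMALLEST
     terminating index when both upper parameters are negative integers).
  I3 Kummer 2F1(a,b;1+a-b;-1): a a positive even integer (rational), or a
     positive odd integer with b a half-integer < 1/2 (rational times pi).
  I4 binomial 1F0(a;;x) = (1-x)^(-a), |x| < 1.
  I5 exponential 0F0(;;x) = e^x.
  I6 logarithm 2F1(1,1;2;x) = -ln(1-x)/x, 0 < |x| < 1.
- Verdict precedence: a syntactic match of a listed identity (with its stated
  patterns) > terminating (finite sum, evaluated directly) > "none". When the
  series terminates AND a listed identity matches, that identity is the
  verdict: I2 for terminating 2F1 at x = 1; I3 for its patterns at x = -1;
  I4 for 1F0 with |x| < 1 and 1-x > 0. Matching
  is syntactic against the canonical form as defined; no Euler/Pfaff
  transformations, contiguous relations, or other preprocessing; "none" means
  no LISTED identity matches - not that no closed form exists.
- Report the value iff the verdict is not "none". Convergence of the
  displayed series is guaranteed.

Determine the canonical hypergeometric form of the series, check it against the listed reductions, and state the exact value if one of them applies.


Canonical form: C = 5/9 times 0F1 with upper {-}, lower {1/3}, x = -4/5. Verdict: none. Every listed pattern misses the 0F1 form at -4/5, upper {-}.

First insight: t_0 being 5/9, the constant factors (prefactor 5/9) combine into one prefactor.
Consecutive-term ratio: r(k) = (-4/5) * 1 / [(k+1/3) (k+1)] ; factor over Q: parameters, x = (-4/5), and C = 5/9.


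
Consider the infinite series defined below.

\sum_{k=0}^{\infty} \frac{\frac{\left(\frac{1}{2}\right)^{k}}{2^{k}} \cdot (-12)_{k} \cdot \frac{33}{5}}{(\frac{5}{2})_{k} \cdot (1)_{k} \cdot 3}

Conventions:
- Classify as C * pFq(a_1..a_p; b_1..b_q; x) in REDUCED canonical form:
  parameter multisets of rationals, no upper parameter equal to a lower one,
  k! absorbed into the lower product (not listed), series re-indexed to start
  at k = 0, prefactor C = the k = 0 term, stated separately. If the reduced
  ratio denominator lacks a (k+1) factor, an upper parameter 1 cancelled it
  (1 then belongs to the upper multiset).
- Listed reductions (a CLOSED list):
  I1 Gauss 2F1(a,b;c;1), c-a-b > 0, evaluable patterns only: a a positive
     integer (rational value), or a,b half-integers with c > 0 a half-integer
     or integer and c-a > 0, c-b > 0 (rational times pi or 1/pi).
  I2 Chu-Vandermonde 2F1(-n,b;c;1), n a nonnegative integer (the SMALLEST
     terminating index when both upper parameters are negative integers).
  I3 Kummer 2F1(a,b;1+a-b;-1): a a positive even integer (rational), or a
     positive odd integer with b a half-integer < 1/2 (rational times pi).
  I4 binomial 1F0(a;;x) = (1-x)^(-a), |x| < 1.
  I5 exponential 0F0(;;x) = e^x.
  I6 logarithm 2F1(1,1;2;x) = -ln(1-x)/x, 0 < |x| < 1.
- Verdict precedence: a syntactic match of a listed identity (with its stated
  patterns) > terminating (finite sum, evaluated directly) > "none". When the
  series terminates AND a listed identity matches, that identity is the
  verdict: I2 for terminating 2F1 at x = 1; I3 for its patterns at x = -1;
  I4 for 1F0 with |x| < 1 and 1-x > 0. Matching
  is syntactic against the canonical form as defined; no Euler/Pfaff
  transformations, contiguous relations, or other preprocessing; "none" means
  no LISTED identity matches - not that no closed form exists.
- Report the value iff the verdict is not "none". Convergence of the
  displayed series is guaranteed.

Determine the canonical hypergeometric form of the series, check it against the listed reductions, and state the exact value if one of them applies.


The series (x = \frac{1}{4}) is 1F1: upper {-12}, lower {\frac{5}{2}}, prefactor \frac{11}{5}. Verdict: terminating. With -12 upstairs the series is a 13-term polynomial sum; evaluated term by term. Its exact value is \frac{2953174688155387}{6972281971200000}.

Structural cue: t_0 being \frac{11}{5}, (1)_k (C = 11/5) is k! itself.
Adjacent-term ratio: r(k) = \frac{1}{4} * (k-12) / [(k+\frac{5}{2}) (k+1)] - rational in k. x = \frac{1}{4}; t_0 = \frac{11}{5}; negate the roots.


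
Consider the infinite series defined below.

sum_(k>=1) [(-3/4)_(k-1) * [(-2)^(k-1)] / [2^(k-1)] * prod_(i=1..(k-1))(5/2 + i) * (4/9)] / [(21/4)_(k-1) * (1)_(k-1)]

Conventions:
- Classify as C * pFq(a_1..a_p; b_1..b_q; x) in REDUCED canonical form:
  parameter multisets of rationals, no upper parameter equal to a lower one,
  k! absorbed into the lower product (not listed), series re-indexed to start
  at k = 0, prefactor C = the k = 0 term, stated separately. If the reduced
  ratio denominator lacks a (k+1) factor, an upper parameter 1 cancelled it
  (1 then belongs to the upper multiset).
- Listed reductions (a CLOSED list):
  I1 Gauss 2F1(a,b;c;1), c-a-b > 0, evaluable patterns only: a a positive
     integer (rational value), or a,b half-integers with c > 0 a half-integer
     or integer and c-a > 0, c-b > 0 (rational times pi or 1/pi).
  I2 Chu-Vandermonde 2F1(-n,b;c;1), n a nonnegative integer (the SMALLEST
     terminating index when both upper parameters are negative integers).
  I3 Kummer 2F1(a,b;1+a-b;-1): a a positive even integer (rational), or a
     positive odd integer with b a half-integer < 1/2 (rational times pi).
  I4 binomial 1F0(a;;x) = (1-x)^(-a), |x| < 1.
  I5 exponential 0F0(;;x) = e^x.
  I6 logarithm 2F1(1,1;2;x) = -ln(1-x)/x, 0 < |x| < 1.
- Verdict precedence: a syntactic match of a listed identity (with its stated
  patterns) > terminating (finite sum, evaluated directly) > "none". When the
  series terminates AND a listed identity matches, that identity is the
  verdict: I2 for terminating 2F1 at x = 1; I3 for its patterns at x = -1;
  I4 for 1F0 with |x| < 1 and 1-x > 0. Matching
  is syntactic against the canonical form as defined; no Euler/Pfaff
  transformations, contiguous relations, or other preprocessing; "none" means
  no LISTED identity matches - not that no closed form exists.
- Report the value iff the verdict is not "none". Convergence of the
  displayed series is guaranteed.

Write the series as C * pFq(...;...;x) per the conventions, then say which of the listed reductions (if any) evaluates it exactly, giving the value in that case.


Prefactor 4/9, argument -1: 2F1 with upper {-3/4, 7/2} over lower {21/4}. Verdict: none here - no I1-I6 shape fits x = -1 with lower {21/4}.

First insight: t_0 being 4/9, the running product (prefactor 4/9) telescopes to a rising factorial.
Consecutive-term ratio: r(k) = (-1) * (k-3/4) (k+7/2) / [(k+21/4) (k+1)] ; factor over Q: parameters, x = (-1), and C = 4/9.


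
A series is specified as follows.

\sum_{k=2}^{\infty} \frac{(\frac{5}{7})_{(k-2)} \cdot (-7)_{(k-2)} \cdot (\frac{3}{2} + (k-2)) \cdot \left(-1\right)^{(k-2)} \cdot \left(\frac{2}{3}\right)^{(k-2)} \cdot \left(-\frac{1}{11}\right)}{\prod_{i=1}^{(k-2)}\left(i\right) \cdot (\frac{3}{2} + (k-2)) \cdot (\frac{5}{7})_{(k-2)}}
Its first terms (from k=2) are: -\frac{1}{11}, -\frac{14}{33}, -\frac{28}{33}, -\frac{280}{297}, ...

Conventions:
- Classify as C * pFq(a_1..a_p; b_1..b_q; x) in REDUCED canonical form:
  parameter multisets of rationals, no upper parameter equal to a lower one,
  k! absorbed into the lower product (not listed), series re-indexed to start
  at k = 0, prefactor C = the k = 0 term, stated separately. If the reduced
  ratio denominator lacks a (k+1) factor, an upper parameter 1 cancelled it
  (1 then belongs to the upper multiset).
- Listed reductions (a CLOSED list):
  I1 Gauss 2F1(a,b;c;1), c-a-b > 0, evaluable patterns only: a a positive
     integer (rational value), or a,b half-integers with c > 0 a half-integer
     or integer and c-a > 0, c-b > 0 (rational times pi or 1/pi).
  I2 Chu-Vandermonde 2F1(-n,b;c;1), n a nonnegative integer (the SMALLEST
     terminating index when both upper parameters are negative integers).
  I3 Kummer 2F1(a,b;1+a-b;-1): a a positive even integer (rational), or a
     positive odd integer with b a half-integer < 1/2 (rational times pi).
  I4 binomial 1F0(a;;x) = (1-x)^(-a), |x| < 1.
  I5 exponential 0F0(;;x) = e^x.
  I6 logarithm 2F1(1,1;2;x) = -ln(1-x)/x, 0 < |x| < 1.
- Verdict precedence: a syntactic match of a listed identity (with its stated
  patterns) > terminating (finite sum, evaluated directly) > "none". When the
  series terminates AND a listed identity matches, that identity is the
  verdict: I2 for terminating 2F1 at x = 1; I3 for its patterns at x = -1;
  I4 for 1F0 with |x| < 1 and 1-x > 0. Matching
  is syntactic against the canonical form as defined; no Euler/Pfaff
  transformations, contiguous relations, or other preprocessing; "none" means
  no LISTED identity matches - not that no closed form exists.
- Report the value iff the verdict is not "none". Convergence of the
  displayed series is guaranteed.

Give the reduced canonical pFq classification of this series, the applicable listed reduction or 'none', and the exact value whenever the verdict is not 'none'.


With C = -\frac{1}{11}: the canonical form is 1F0(-7; -; -\frac{2}{3}). Verdict: binomial (I4) applies (the 1F0 binomial series: exponent 7, x = -\frac{2}{3}). Hence: -\frac{78125}{24057}.

Key step: t_0 = -\frac{1}{11} here, and the factor k + 3/2 cancels (top and bottom), leaving C = -1/11, x = -2/3.
Ratio: r(k) = -\frac{2}{3} * (k-7) / [(k+1)] ; factor over Q: parameters, x = -\frac{2}{3}, and C = -\frac{1}{11}.


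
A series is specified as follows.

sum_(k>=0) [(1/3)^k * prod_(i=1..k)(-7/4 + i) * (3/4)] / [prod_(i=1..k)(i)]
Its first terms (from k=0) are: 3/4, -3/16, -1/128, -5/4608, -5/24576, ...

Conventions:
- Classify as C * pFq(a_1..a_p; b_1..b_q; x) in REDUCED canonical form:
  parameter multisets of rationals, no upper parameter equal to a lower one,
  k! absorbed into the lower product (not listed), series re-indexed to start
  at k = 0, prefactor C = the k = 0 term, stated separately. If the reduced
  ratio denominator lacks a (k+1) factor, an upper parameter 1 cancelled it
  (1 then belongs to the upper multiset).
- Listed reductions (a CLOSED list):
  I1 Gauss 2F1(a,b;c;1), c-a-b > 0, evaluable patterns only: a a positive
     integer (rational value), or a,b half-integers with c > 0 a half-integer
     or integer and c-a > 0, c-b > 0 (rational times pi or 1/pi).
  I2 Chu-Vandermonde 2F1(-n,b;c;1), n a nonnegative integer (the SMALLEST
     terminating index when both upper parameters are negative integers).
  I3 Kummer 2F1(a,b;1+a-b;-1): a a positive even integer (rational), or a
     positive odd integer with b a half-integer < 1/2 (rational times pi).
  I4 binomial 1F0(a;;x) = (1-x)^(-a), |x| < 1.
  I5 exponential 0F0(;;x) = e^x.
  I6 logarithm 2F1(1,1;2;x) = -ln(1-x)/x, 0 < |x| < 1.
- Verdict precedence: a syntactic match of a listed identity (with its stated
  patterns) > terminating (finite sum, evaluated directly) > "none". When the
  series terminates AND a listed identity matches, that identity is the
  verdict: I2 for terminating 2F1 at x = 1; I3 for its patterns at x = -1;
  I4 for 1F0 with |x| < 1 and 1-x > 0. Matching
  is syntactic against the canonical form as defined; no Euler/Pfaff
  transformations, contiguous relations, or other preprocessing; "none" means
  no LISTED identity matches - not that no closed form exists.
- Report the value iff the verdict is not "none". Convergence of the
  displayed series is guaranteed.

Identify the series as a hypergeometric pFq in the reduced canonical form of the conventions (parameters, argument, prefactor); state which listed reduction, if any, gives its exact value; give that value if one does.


This is 3/4 * 1F0(-3/4; -; 1/3) in reduced canonical form. Verdict (x = 1/3): the I4 binomial reduction applies (the 1F0 binomial series: exponent 3/4, x = 1/3). Value: (3/4) * (2/3)^(3/4).

First insight: x = (1/3) and the product of the first k integers (C = 3/4, x = 1/3) is k!.
Consecutive-term ratio: r(k) = (1/3) * (k-3/4) / [(k+1)] - poly over poly, x = (1/3) from leading terms; C = 3/4 at k = 0.


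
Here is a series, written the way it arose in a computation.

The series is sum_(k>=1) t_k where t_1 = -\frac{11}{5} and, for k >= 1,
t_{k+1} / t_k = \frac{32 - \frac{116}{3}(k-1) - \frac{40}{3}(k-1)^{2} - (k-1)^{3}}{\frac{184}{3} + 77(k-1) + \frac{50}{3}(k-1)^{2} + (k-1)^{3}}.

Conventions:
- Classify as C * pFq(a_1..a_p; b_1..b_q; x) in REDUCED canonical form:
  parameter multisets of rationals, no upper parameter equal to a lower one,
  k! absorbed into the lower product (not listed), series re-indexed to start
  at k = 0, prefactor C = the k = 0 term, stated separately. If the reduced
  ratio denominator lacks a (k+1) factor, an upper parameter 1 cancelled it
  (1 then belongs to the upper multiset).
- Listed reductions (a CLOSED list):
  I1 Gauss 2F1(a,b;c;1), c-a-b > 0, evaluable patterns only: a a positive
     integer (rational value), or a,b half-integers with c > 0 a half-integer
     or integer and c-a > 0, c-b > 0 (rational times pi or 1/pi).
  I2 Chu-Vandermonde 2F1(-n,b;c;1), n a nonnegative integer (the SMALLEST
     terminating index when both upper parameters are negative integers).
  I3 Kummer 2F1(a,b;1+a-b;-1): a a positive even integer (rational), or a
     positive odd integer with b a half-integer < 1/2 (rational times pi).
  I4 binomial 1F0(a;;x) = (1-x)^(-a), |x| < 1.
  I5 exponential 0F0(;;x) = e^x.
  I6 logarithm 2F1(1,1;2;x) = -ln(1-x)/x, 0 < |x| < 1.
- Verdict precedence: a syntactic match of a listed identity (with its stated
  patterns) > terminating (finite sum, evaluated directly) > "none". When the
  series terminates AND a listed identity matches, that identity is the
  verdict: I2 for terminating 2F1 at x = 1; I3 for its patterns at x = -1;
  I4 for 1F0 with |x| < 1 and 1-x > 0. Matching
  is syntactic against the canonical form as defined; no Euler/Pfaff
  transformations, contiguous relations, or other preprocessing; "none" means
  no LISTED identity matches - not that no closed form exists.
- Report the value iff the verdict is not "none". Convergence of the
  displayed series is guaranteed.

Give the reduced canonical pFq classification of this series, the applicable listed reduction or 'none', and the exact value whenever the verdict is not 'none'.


Canonical form: C = -\frac{11}{5} times 2F1 with upper {-\frac{2}{3}, 6}, lower {\frac{23}{3}}, x = -1. Verdict: this is Kummer's theorem (I3) (x = -1; c = \frac{23}{3} equals 1+a-b for upper {-\frac{2}{3}, 6}: listed pattern). Its exact value is -\frac{1309}{405}.

The tell: from the first term -\frac{11}{5}: factor the ratio over Q (C = -11/5): negated roots = parameters.
Step ratio: r(k) = -1 * (k-\frac{2}{3}) (k+6) / [(k+\frac{23}{3}) (k+1)] - rational; roots negated = parameters, x = -1, C = -\frac{11}{5}.
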